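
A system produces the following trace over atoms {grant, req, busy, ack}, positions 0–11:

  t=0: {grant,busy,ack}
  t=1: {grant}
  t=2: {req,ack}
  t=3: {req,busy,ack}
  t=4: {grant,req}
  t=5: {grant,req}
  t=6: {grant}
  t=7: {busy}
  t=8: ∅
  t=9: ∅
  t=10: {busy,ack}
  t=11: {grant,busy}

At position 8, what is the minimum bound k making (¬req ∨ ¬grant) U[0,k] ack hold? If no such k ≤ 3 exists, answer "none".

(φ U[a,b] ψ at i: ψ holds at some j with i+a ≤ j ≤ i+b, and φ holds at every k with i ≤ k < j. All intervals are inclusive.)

Need earliest j ≥ 8 with ack, and (¬req ∨ ¬grant) at every k in [8,j-1].
  j=8: rhs fails.
  j=9: rhs fails.
  j=10: rhs holds; lhs holds on [8,9]. k = 2.

2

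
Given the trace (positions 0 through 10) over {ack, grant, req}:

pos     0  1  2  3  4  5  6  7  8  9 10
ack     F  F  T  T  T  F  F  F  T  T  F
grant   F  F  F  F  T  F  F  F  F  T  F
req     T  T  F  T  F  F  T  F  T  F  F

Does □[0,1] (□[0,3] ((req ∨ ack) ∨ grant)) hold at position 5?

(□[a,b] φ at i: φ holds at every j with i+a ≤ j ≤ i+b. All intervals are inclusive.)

Check □[0,3] ((req ∨ ack) ∨ grant) at every j in [5,6]:
  j=5: fails at 5
  j=6: fails at 7
Fails at j=5 → formula fails.

False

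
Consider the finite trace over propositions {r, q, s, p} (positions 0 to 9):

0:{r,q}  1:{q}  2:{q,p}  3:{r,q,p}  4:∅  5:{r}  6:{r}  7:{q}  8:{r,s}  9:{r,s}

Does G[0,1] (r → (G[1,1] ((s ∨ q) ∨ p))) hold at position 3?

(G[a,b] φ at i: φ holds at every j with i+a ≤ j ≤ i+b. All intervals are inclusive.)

Check (r → (G[1,1] ((s ∨ q) ∨ p))) at every j in [3,4]:
  j=3: antecedent true; consequent fails at 4 → ✗
  j=4: antecedent false → ✓
Fails at j=3 → formula fails.

False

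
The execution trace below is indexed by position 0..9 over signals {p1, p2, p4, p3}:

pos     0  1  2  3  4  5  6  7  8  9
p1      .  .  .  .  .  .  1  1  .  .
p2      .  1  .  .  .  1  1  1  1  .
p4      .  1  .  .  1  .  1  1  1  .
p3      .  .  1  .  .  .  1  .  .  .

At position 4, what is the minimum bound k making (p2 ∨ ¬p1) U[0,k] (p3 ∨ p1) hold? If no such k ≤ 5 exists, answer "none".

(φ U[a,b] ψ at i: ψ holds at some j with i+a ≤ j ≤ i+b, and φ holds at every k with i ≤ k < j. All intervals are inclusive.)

2

Need earliest j ≥ 4 with (p3 ∨ p1), and (p2 ∨ ¬p1) at every k in [4,j-1].
  j=4: rhs fails.
  j=5: rhs fails.
  j=6: rhs holds; lhs holds on [4,5]. k = 2.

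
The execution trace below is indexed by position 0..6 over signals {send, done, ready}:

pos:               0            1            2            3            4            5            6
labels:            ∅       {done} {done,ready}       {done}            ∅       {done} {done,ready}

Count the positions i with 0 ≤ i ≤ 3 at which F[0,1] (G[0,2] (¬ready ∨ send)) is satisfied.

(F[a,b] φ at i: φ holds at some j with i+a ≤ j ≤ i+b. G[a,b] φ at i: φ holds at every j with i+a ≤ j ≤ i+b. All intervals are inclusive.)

Evaluate at each i in [0,3]:
  i=0: ✗ (none in [0,1])
  i=1: ✗ (none in [1,2])
  i=2: ✓ (witness j=3)
  i=3: ✓ (witness j=3)
Positions where it holds: {2, 3} → 2.

2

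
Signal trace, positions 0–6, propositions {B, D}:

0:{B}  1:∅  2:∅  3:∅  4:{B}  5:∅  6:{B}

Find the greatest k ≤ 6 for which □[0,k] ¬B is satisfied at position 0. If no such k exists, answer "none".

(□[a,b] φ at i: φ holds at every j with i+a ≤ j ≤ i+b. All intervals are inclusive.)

¬B must hold from j=0 onward; find where it first fails.
  j=0: fails → no k works.

none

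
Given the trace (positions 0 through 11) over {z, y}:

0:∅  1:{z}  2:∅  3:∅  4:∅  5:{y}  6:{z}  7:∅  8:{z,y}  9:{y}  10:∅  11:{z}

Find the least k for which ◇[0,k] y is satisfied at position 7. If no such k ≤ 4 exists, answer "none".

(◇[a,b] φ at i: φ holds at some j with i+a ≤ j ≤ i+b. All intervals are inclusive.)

1

Scan j = 7,8,… for y:
  j=7: fails
  j=8: holds
First hit at j=8, so smallest k = 8-7 = 1.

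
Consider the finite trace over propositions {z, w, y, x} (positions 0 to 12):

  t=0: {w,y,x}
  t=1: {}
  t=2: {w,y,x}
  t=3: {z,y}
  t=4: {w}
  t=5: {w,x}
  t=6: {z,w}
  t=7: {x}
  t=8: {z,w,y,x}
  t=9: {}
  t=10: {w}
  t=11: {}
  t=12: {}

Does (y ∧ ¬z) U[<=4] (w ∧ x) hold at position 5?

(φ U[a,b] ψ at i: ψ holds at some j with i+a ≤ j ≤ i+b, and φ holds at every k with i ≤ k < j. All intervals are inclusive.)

Holds

Need some j in [5,9] with (w ∧ x), and (y ∧ ¬z) at every k in [5,j-1].
  j=5: (w ∧ x) holds; no prefix to check → satisfied.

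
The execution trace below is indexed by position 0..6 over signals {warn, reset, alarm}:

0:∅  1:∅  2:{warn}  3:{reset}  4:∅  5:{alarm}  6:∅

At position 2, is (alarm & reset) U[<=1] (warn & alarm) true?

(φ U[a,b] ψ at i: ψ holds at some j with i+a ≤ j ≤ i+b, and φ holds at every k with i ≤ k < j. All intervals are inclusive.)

Need some j in [2,3] with (warn & alarm), and (alarm & reset) at every k in [2,j-1].
  j=2: (warn & alarm) false.
  j=3: (warn & alarm) false.
No j in the window works → until fails.

False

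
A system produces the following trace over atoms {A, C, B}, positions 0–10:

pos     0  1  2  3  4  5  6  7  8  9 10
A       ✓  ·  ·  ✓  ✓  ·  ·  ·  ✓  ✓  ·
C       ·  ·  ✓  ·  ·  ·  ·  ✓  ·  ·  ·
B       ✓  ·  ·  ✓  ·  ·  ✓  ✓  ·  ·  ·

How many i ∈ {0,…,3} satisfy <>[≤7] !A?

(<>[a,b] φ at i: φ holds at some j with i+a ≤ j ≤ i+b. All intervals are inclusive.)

4

Evaluate at each i in [0,3]:
  i=0: ✓ (witness j=1)
  i=1: ✓ (witness j=1)
  i=2: ✓ (witness j=2)
  i=3: ✓ (witness j=5)
Positions where it holds: {0, 1, 2, 3} → 4.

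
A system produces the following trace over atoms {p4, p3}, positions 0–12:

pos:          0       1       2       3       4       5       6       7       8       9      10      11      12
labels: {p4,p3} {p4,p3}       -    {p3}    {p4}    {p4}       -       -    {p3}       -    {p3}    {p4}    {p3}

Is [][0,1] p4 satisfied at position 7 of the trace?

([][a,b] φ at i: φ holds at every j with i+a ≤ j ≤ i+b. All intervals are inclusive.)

False

Check p4 at every j in [7,8]:
  j=7: false
  j=8: false
Fails at j=7 → formula fails.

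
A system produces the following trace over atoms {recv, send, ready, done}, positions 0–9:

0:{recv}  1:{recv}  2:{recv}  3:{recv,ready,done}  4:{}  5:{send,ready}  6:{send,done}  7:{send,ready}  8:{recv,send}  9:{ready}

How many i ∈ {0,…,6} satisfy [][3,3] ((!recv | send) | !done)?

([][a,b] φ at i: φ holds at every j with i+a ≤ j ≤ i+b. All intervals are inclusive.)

Evaluate at each i in [0,6]:
  i=0: ✗ (fails at j=3)
  i=1: ✓ (all of [4,4])
  i=2: ✓ (all of [5,5])
  i=3: ✓ (all of [6,6])
  i=4: ✓ (all of [7,7])
  i=5: ✓ (all of [8,8])
  i=6: ✓ (all of [9,9])
Positions where it holds: {1, 2, 3, 4, 5, 6} → 6.

6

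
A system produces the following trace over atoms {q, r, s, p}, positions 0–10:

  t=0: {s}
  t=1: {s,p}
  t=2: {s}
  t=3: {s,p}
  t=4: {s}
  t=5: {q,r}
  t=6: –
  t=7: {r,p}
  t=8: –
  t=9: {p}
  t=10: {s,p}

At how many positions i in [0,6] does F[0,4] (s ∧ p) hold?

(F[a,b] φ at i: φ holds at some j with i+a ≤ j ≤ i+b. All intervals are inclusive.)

Evaluate at each i in [0,6]:
  i=0: ✓ (witness j=1)
  i=1: ✓ (witness j=1)
  i=2: ✓ (witness j=3)
  i=3: ✓ (witness j=3)
  i=4: ✗ (none in [4,8])
  i=5: ✗ (none in [5,9])
  i=6: ✓ (witness j=10)
Positions where it holds: {0, 1, 2, 3, 6} → 5.

5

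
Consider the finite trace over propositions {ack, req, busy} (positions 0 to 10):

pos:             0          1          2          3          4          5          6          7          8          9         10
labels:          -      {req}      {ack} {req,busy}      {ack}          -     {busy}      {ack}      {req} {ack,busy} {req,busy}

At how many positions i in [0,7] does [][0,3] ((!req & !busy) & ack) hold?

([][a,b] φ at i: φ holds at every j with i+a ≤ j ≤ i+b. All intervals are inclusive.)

Evaluate at each i in [0,7]:
  i=0: ✗ (fails at j=0)
  i=1: ✗ (fails at j=1)
  i=2: ✗ (fails at j=3)
  i=3: ✗ (fails at j=3)
  i=4: ✗ (fails at j=5)
  i=5: ✗ (fails at j=5)
  i=6: ✗ (fails at j=6)
  i=7: ✗ (fails at j=8)
Positions where it holds: {} → 0.

0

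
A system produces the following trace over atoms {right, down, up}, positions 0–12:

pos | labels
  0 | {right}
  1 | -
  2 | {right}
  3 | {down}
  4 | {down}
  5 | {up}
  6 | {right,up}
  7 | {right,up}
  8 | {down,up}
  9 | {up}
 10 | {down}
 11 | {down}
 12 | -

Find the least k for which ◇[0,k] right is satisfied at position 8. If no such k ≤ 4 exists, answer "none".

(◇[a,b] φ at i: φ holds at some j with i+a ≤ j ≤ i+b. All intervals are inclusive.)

Scan j = 8,9,… for right:
  j=8: fails
  j=9: fails
  j=10: fails
  j=11: fails
  j=12: fails
No j in [8,12] satisfies it → none.

none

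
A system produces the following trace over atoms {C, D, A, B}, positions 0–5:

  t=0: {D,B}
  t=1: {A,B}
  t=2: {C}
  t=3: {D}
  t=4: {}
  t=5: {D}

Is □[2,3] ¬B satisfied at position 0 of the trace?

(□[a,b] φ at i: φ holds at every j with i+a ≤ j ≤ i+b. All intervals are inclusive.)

True

Check ¬B at every j in [2,3]:
  j=2: true
  j=3: true
All positions satisfy it → formula holds.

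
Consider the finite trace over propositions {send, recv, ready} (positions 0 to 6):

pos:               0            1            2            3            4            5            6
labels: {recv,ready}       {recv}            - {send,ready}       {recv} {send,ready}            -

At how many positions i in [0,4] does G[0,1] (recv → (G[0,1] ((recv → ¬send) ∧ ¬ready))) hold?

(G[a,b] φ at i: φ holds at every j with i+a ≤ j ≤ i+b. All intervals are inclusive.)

2

Evaluate at each i in [0,4]:
  i=0: ✗ (fails at j=0)
  i=1: ✓ (all of [1,2])
  i=2: ✓ (all of [2,3])
  i=3: ✗ (fails at j=4)
  i=4: ✗ (fails at j=4)
Positions where it holds: {1, 2} → 2.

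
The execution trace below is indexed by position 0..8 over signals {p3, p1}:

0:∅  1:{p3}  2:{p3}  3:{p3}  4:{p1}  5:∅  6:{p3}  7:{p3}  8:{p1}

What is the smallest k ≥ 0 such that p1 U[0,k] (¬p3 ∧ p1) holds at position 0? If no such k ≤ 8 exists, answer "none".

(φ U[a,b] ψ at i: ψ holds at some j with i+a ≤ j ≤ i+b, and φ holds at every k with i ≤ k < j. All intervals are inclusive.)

Need earliest j ≥ 0 with (¬p3 ∧ p1), and p1 at every k in [0,j-1].
  j=0: rhs fails.
  j=1: rhs fails.
  j=2: rhs fails.
  j=3: rhs fails.
  j=4: rhs holds but lhs fails at k=0.
  j=5: rhs fails.
  j=6: rhs fails.
  j=7: rhs fails.
  j=8: rhs holds but lhs fails at k=0.
No witness within the range → none.

none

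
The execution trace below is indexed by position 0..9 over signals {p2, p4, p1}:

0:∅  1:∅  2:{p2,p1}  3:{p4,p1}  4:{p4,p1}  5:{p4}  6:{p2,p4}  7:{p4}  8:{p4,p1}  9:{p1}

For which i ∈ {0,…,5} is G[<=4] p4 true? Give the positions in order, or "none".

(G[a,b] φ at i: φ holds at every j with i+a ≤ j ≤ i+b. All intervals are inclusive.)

Evaluate at each i in [0,5]:
  i=0: ✗ (fails at j=0)
  i=1: ✗ (fails at j=1)
  i=2: ✗ (fails at j=2)
  i=3: ✓ (all of [3,7])
  i=4: ✓ (all of [4,8])
  i=5: ✗ (fails at j=9)

3, 4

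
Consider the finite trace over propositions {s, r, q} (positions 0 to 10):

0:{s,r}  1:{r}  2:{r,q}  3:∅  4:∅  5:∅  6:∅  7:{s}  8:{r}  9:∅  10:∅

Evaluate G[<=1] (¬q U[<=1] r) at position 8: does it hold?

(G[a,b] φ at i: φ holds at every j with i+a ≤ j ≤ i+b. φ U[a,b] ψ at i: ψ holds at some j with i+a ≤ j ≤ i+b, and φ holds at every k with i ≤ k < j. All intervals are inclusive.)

No

Check (¬q U[<=1] r) at every j in [8,9]:
  j=8: holds
  j=9: fails
Fails at j=9 → formula fails.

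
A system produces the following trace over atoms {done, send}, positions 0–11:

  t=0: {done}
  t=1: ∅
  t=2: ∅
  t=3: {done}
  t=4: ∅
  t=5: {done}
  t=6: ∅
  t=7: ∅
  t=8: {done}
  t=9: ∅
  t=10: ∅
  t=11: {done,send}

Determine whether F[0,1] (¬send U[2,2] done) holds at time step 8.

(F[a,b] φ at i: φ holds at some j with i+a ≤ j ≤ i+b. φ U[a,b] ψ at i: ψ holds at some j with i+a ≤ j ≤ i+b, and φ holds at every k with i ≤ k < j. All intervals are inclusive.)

True

Check (¬send U[2,2] done) at each j in [8,9]:
  j=8: fails
  j=9: holds
Found at j=9 → formula holds.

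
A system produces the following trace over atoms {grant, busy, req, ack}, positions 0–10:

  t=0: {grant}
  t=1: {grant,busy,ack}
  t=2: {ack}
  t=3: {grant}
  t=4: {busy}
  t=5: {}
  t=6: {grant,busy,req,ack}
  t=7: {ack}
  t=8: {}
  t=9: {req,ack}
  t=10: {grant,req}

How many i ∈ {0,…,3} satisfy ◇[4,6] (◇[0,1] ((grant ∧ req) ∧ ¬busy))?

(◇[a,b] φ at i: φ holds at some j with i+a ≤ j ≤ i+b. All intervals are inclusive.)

1

Evaluate at each i in [0,3]:
  i=0: ✗ (none in [4,6])
  i=1: ✗ (none in [5,7])
  i=2: ✗ (none in [6,8])
  i=3: ✓ (witness j=9)
Positions where it holds: {3} → 1.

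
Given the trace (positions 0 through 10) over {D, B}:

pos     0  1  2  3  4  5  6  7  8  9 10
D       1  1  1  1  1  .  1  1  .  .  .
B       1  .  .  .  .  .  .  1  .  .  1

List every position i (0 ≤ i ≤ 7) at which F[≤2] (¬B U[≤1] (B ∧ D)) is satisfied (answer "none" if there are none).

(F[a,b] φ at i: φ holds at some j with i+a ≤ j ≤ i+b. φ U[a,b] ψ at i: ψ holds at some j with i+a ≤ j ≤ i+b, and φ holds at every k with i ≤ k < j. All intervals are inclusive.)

Evaluate at each i in [0,7]:
  i=0: ✓ (witness j=0)
  i=1: ✗ (none in [1,3])
  i=2: ✗ (none in [2,4])
  i=3: ✗ (none in [3,5])
  i=4: ✓ (witness j=6)
  i=5: ✓ (witness j=6)
  i=6: ✓ (witness j=6)
  i=7: ✓ (witness j=7)

0, 4, 5, 6, 7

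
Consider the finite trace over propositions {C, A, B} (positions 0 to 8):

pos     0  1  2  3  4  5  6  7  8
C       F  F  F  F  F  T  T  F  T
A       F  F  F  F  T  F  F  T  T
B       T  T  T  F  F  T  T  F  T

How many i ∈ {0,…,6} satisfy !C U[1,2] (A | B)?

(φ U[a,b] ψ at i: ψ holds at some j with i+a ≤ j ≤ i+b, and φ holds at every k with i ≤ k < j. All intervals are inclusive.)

Evaluate at each i in [0,6]:
  i=0: ✓ (rhs at j=1; lhs holds on [0,0])
  i=1: ✓ (rhs at j=2; lhs holds on [1,1])
  i=2: ✓ (rhs at j=4; lhs holds on [2,3])
  i=3: ✓ (rhs at j=4; lhs holds on [3,3])
  i=4: ✓ (rhs at j=5; lhs holds on [4,4])
  i=5: ✗ (lhs fails at k=5 before rhs at j=6)
  i=6: ✗ (lhs fails at k=6 before rhs at j=7)
Positions where it holds: {0, 1, 2, 3, 4} → 5.

5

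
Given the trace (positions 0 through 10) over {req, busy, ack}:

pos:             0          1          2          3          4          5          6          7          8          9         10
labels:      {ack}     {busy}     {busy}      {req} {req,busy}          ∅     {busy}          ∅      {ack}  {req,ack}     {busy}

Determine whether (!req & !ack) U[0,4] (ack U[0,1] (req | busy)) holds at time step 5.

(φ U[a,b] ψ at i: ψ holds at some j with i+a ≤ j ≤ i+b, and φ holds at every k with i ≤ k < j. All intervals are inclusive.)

Yes

Need some j in [5,9] with (ack U[0,1] (req | busy)), and (!req & !ack) at every k in [5,j-1].
  j=5: (ack U[0,1] (req | busy)) — fails.
  j=6: (ack U[0,1] (req | busy)) holds; (!req & !ack) holds at every k in [5,5] → satisfied.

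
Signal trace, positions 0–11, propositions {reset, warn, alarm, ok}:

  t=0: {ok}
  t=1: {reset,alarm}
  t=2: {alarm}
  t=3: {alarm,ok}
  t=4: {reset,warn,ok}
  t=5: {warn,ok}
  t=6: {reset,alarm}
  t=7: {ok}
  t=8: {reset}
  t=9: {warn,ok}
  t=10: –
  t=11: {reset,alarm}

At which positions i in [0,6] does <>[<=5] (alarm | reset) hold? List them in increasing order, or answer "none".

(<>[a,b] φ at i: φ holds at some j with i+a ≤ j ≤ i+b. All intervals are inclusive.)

Evaluate at each i in [0,6]:
  i=0: ✓ (witness j=1)
  i=1: ✓ (witness j=1)
  i=2: ✓ (witness j=2)
  i=3: ✓ (witness j=3)
  i=4: ✓ (witness j=4)
  i=5: ✓ (witness j=6)
  i=6: ✓ (witness j=6)

0, 1, 2, 3, 4, 5, 6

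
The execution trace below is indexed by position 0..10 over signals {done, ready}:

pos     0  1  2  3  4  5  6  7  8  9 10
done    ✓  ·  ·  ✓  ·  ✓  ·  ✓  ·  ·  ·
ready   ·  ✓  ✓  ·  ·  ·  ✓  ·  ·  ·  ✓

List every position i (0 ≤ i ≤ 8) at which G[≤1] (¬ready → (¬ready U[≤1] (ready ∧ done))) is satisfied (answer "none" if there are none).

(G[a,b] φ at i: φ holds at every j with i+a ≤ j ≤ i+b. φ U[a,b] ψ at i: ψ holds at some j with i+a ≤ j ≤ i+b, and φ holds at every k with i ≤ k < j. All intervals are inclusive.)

1

Evaluate at each i in [0,8]:
  i=0: ✗ (fails at j=0)
  i=1: ✓ (all of [1,2])
  i=2: ✗ (fails at j=3)
  i=3: ✗ (fails at j=3)
  i=4: ✗ (fails at j=4)
  i=5: ✗ (fails at j=5)
  i=6: ✗ (fails at j=7)
  i=7: ✗ (fails at j=7)
  i=8: ✗ (fails at j=8)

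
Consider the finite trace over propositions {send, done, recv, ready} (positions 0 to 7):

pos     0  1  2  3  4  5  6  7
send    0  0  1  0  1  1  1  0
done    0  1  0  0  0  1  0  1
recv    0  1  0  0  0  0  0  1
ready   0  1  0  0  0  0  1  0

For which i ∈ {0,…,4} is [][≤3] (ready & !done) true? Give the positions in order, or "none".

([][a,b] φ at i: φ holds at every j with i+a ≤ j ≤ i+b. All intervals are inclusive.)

Evaluate at each i in [0,4]:
  i=0: ✗ (fails at j=0)
  i=1: ✗ (fails at j=1)
  i=2: ✗ (fails at j=2)
  i=3: ✗ (fails at j=3)
  i=4: ✗ (fails at j=4)

none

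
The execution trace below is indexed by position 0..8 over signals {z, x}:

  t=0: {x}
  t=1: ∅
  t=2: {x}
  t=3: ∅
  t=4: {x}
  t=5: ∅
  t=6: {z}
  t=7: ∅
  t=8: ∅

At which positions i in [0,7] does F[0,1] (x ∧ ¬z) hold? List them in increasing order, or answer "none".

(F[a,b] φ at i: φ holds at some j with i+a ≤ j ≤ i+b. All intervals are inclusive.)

0, 1, 2, 3, 4

Evaluate at each i in [0,7]:
  i=0: ✓ (witness j=0)
  i=1: ✓ (witness j=2)
  i=2: ✓ (witness j=2)
  i=3: ✓ (witness j=4)
  i=4: ✓ (witness j=4)
  i=5: ✗ (none in [5,6])
  i=6: ✗ (none in [6,7])
  i=7: ✗ (none in [7,8])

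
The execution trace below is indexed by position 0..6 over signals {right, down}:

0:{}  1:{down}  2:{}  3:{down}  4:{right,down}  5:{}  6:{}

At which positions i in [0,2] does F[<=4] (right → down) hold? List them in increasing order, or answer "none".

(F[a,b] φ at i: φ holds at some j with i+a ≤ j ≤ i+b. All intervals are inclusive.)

Evaluate at each i in [0,2]:
  i=0: ✓ (witness j=0)
  i=1: ✓ (witness j=1)
  i=2: ✓ (witness j=2)

0, 1, 2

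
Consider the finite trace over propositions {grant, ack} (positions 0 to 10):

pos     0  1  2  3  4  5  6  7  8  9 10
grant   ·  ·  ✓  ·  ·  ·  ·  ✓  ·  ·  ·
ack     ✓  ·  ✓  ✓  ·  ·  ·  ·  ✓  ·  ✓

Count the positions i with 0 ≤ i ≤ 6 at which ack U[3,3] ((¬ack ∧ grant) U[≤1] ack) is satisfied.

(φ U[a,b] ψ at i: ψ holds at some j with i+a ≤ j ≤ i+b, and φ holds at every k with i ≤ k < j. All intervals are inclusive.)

Evaluate at each i in [0,6]:
  i=0: ✗ (lhs fails at k=1 before rhs at j=3)
  i=1: ✗ (no rhs in [4,4])
  i=2: ✗ (no rhs in [5,5])
  i=3: ✗ (no rhs in [6,6])
  i=4: ✗ (lhs fails at k=4 before rhs at j=7)
  i=5: ✗ (lhs fails at k=5 before rhs at j=8)
  i=6: ✗ (no rhs in [9,9])
Positions where it holds: {} → 0.

0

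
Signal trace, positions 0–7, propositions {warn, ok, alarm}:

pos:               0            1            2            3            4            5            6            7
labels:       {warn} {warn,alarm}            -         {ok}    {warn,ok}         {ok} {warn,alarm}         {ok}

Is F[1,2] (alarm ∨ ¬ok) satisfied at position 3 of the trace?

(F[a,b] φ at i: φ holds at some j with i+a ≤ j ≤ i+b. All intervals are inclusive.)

Check (alarm ∨ ¬ok) at each j in [4,5]:
  j=4: false
  j=5: false
No position in the window satisfies it → formula fails.

False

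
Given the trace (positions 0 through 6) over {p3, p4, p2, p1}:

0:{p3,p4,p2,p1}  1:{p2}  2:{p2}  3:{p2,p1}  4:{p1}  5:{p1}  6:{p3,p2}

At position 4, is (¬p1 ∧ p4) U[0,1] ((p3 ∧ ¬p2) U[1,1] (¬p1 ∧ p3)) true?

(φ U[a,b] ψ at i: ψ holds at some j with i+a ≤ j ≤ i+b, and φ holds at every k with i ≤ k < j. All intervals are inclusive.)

False

Need some j in [4,5] with ((p3 ∧ ¬p2) U[1,1] (¬p1 ∧ p3)), and (¬p1 ∧ p4) at every k in [4,j-1].
  j=4: ((p3 ∧ ¬p2) U[1,1] (¬p1 ∧ p3)) — fails.
  j=5: ((p3 ∧ ¬p2) U[1,1] (¬p1 ∧ p3)) — fails.
No j in the window works → until fails.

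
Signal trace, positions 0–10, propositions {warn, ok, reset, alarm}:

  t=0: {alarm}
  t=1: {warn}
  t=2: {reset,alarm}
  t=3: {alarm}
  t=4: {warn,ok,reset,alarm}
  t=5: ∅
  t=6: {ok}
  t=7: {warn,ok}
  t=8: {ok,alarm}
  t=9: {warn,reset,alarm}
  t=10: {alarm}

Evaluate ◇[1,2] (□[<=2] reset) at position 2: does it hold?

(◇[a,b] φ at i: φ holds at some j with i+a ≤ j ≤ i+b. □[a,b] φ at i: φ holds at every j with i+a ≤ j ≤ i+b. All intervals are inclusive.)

False

Check □[<=2] reset at each j in [3,4]:
  j=3: fails at 3
  j=4: fails at 5
No position in the window satisfies it → formula fails.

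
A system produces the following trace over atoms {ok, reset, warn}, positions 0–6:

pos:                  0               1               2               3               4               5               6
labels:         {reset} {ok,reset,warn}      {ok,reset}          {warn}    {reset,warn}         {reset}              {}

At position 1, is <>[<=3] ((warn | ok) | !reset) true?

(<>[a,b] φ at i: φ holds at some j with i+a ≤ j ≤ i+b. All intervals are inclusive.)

Check ((warn | ok) | !reset) at each j in [1,4]:
  j=1: true
  j=2: true
  j=3: true
  j=4: true
Found at j=1 → formula holds.

True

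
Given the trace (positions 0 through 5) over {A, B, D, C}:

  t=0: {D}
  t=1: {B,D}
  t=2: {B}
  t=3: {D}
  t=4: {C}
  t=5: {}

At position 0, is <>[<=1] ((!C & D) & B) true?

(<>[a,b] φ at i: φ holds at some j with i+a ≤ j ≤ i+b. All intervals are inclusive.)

Check ((!C & D) & B) at each j in [0,1]:
  j=0: false
  j=1: true
Found at j=1 → formula holds.

Holds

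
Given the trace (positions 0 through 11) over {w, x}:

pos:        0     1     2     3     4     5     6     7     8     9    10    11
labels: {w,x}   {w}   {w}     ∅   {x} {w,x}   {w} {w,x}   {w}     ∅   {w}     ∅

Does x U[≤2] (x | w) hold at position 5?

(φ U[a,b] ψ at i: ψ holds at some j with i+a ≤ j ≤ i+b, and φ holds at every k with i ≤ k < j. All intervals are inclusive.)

Need some j in [5,7] with (x | w), and x at every k in [5,j-1].
  j=5: (x | w) holds; no prefix to check → satisfied.

Yes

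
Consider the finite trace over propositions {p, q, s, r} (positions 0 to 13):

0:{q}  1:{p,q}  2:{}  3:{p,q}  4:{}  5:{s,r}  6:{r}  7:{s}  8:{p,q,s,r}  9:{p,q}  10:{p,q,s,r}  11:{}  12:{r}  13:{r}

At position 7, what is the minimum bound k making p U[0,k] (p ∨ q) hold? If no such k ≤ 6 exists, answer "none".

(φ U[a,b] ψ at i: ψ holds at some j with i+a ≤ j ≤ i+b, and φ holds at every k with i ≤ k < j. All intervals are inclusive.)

Need earliest j ≥ 7 with (p ∨ q), and p at every k in [7,j-1].
  j=7: rhs fails.
  j=8: rhs holds but lhs fails at k=7.
  j=9: rhs holds but lhs fails at k=7.
  j=10: rhs holds but lhs fails at k=7.
  j=11: rhs fails.
  j=12: rhs fails.
  j=13: rhs fails.
No witness within the range → none.

none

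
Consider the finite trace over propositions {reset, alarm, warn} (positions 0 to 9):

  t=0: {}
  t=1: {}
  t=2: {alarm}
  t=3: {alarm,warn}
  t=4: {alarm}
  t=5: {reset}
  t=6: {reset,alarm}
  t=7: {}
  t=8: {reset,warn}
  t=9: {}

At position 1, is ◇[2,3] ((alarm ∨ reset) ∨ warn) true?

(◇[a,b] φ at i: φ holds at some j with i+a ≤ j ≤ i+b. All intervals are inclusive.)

True

Check ((alarm ∨ reset) ∨ warn) at each j in [3,4]:
  j=3: true
  j=4: true
Found at j=3 → formula holds.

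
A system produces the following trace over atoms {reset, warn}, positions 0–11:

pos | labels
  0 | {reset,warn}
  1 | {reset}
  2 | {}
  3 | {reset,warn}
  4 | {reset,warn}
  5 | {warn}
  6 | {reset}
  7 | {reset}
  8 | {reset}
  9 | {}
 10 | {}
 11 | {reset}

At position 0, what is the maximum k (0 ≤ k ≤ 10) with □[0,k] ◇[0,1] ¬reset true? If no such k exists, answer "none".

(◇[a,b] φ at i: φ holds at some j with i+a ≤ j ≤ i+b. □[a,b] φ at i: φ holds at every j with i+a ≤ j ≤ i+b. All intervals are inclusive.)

◇[0,1] ¬reset must hold from j=0 onward; find where it first fails.
  j=0: fails → no k works.

none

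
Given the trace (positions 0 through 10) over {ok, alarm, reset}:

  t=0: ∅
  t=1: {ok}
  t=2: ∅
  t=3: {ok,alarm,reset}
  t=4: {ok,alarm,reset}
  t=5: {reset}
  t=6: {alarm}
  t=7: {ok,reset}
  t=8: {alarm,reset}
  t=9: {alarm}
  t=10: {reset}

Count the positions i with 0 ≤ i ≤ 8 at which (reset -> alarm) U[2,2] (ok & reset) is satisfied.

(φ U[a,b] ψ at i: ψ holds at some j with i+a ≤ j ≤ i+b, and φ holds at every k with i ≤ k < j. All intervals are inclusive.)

2

Evaluate at each i in [0,8]:
  i=0: ✗ (no rhs in [2,2])
  i=1: ✓ (rhs at j=3; lhs holds on [1,2])
  i=2: ✓ (rhs at j=4; lhs holds on [2,3])
  i=3: ✗ (no rhs in [5,5])
  i=4: ✗ (no rhs in [6,6])
  i=5: ✗ (lhs fails at k=5 before rhs at j=7)
  i=6: ✗ (no rhs in [8,8])
  i=7: ✗ (no rhs in [9,9])
  i=8: ✗ (no rhs in [10,10])
Positions where it holds: {1, 2} → 2.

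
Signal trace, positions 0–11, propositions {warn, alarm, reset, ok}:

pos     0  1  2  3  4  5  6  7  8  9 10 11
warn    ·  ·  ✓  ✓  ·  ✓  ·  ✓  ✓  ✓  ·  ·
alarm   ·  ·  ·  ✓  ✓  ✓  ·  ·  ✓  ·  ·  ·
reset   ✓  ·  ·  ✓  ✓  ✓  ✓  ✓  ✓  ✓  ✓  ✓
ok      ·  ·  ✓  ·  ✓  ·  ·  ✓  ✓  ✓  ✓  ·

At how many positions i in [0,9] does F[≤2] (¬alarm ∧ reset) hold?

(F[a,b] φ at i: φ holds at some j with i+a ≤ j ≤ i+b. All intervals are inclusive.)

Evaluate at each i in [0,9]:
  i=0: ✓ (witness j=0)
  i=1: ✗ (none in [1,3])
  i=2: ✗ (none in [2,4])
  i=3: ✗ (none in [3,5])
  i=4: ✓ (witness j=6)
  i=5: ✓ (witness j=6)
  i=6: ✓ (witness j=6)
  i=7: ✓ (witness j=7)
  i=8: ✓ (witness j=9)
  i=9: ✓ (witness j=9)
Positions where it holds: {0, 4, 5, 6, 7, 8, 9} → 7.

7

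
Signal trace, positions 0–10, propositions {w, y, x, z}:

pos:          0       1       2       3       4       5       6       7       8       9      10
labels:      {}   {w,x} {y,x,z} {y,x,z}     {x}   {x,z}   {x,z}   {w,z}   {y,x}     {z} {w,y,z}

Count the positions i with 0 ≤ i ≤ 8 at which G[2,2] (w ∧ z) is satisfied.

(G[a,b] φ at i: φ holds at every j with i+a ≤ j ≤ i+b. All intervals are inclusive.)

2

Evaluate at each i in [0,8]:
  i=0: ✗ (fails at j=2)
  i=1: ✗ (fails at j=3)
  i=2: ✗ (fails at j=4)
  i=3: ✗ (fails at j=5)
  i=4: ✗ (fails at j=6)
  i=5: ✓ (all of [7,7])
  i=6: ✗ (fails at j=8)
  i=7: ✗ (fails at j=9)
  i=8: ✓ (all of [10,10])
Positions where it holds: {5, 8} → 2.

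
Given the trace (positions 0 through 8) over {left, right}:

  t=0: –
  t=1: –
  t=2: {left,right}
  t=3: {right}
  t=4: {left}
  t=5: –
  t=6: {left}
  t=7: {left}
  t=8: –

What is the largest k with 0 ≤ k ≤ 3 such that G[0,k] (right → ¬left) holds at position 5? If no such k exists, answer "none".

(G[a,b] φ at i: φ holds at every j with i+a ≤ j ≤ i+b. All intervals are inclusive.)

(right → ¬left) must hold from j=5 onward; find where it first fails.
  j=5: holds
  j=6: holds
  j=7: holds
  j=8: holds
Holds through j=8; largest k = 3.

3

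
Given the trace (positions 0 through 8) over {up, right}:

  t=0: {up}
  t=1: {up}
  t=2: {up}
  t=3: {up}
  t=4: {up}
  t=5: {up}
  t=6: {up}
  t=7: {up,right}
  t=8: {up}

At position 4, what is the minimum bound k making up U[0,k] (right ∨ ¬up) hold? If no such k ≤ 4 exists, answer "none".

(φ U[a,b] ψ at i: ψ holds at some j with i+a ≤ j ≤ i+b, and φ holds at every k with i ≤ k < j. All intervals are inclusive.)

Need earliest j ≥ 4 with (right ∨ ¬up), and up at every k in [4,j-1].
  j=4: rhs fails.
  j=5: rhs fails.
  j=6: rhs fails.
  j=7: rhs holds; lhs holds on [4,6]. k = 3.

3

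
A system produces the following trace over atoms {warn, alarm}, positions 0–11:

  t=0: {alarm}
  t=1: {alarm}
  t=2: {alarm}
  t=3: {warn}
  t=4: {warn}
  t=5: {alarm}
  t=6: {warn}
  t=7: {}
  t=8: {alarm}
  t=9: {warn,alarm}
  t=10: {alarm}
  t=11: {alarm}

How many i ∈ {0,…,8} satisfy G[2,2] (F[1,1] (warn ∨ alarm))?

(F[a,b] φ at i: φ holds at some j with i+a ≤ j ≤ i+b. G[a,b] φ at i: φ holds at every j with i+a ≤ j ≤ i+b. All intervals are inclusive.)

8

Evaluate at each i in [0,8]:
  i=0: ✓ (all of [2,2])
  i=1: ✓ (all of [3,3])
  i=2: ✓ (all of [4,4])
  i=3: ✓ (all of [5,5])
  i=4: ✗ (fails at j=6)
  i=5: ✓ (all of [7,7])
  i=6: ✓ (all of [8,8])
  i=7: ✓ (all of [9,9])
  i=8: ✓ (all of [10,10])
Positions where it holds: {0, 1, 2, 3, 5, 6, 7, 8} → 8.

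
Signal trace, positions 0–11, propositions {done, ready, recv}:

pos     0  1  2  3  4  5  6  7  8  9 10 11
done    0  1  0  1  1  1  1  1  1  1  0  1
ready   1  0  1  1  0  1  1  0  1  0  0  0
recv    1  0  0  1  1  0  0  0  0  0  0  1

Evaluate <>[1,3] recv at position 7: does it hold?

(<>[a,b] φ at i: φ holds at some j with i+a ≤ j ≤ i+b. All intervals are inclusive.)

Check recv at each j in [8,10]:
  j=8: false
  j=9: false
  j=10: false
No position in the window satisfies it → formula fails.

No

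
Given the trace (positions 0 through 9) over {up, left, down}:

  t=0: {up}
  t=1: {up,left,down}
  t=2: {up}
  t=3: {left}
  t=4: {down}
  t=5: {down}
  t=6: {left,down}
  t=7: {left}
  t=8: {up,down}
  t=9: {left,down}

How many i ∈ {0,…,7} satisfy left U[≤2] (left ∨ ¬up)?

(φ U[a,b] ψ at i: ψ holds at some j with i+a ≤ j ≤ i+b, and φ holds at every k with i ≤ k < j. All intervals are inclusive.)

Evaluate at each i in [0,7]:
  i=0: ✗ (lhs fails at k=0 before rhs at j=1)
  i=1: ✓ (rhs at j=1)
  i=2: ✗ (lhs fails at k=2 before rhs at j=3)
  i=3: ✓ (rhs at j=3)
  i=4: ✓ (rhs at j=4)
  i=5: ✓ (rhs at j=5)
  i=6: ✓ (rhs at j=6)
  i=7: ✓ (rhs at j=7)
Positions where it holds: {1, 3, 4, 5, 6, 7} → 6.

6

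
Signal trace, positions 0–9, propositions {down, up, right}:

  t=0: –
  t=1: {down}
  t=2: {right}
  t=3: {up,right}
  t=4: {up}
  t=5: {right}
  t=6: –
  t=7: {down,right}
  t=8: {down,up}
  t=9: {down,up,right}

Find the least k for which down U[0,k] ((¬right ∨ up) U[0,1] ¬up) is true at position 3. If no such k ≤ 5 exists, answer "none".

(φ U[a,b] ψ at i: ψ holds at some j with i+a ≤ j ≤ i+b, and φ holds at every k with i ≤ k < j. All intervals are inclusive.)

Need earliest j ≥ 3 with ((¬right ∨ up) U[0,1] ¬up), and down at every k in [3,j-1].
  j=3: rhs fails.
  j=4: rhs holds but lhs fails at k=3.
  j=5: rhs holds but lhs fails at k=3.
  j=6: rhs holds but lhs fails at k=3.
  j=7: rhs holds but lhs fails at k=3.
  j=8: rhs fails.
No witness within the range → none.

none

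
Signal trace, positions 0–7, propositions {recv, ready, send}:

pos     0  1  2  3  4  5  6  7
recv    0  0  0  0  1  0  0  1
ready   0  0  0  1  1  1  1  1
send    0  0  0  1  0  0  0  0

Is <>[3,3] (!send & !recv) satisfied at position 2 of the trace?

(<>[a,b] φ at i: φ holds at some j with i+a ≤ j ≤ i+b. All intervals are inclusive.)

Yes

Check (!send & !recv) at each j in [5,5]:
  j=5: true
Found at j=5 → formula holds.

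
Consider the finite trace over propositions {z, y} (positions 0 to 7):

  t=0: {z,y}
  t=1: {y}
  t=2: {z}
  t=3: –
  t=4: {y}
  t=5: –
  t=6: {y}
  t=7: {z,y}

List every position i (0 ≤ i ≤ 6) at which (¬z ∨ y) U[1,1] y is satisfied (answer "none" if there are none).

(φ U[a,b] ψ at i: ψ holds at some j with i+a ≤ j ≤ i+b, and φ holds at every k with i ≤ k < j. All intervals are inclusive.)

Evaluate at each i in [0,6]:
  i=0: ✓ (rhs at j=1; lhs holds on [0,0])
  i=1: ✗ (no rhs in [2,2])
  i=2: ✗ (no rhs in [3,3])
  i=3: ✓ (rhs at j=4; lhs holds on [3,3])
  i=4: ✗ (no rhs in [5,5])
  i=5: ✓ (rhs at j=6; lhs holds on [5,5])
  i=6: ✓ (rhs at j=7; lhs holds on [6,6])

0, 3, 5, 6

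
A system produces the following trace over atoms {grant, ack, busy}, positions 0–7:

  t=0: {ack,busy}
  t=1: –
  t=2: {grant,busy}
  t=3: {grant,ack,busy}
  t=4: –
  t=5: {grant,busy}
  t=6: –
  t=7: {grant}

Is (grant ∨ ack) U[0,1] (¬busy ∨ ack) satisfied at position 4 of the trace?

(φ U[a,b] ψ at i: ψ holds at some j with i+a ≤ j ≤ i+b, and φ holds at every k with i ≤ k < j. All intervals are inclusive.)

Holds

Need some j in [4,5] with (¬busy ∨ ack), and (grant ∨ ack) at every k in [4,j-1].
  j=4: (¬busy ∨ ack) holds; no prefix to check → satisfied.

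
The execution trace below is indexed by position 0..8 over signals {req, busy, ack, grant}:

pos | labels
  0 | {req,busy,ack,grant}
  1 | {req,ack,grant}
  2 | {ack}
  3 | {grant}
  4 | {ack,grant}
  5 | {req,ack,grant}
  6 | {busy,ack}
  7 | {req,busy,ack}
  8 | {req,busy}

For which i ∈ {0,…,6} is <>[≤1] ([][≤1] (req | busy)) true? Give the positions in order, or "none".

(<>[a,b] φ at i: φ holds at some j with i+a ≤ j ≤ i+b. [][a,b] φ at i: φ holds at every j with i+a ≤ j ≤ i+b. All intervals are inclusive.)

Evaluate at each i in [0,6]:
  i=0: ✓ (witness j=0)
  i=1: ✗ (none in [1,2])
  i=2: ✗ (none in [2,3])
  i=3: ✗ (none in [3,4])
  i=4: ✓ (witness j=5)
  i=5: ✓ (witness j=5)
  i=6: ✓ (witness j=6)

0, 4, 5, 6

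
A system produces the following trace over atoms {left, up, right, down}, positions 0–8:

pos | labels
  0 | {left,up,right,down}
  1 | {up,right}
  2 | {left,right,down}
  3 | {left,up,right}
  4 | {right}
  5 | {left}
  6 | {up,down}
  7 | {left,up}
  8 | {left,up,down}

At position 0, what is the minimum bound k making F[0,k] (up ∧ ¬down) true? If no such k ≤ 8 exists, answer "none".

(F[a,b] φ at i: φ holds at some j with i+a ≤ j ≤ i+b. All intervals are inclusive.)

1

Scan j = 0,1,… for (up ∧ ¬down):
  j=0: fails
  j=1: holds
First hit at j=1, so smallest k = 1-0 = 1.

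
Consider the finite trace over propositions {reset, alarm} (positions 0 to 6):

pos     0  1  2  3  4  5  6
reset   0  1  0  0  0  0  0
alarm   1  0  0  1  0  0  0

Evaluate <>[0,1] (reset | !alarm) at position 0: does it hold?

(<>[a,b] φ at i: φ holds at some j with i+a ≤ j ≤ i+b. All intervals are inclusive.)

Holds

Check (reset | !alarm) at each j in [0,1]:
  j=0: false
  j=1: true
Found at j=1 → formula holds.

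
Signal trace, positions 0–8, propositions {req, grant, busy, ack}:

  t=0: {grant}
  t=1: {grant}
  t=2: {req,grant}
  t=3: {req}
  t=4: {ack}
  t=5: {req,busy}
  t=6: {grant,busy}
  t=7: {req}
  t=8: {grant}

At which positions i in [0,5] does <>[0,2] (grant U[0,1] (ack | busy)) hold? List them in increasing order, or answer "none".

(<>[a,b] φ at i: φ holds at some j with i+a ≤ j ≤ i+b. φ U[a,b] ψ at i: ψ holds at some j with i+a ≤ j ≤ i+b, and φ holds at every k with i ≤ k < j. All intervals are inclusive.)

Evaluate at each i in [0,5]:
  i=0: ✗ (none in [0,2])
  i=1: ✗ (none in [1,3])
  i=2: ✓ (witness j=4)
  i=3: ✓ (witness j=4)
  i=4: ✓ (witness j=4)
  i=5: ✓ (witness j=5)

2, 3, 4, 5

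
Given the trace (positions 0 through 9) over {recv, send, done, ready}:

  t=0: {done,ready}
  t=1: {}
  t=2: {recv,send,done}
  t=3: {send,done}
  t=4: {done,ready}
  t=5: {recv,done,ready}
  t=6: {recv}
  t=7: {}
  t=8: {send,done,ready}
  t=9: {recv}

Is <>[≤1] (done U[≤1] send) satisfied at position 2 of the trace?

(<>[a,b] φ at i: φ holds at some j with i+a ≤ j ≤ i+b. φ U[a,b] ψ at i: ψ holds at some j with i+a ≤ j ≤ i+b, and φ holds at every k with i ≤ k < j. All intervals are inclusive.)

Check (done U[≤1] send) at each j in [2,3]:
  j=2: holds
  j=3: holds
Found at j=2 → formula holds.

Holds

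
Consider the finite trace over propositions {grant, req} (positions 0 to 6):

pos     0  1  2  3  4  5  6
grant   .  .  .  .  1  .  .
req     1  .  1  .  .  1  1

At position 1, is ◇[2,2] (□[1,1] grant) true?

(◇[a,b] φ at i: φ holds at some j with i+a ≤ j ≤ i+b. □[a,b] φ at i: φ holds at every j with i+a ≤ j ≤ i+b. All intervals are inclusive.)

Check □[1,1] grant at each j in [3,3]:
  j=3: holds on [4,4]
Found at j=3 → formula holds.

Yes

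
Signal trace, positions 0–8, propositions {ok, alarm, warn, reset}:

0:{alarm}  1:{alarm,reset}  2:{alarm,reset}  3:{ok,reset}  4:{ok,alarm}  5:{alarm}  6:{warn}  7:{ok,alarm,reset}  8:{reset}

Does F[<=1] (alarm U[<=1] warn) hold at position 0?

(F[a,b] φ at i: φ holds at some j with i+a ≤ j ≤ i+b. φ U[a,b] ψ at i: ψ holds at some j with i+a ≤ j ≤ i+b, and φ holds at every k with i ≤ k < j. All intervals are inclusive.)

Check (alarm U[<=1] warn) at each j in [0,1]:
  j=0: fails
  j=1: fails
No position in the window satisfies it → formula fails.

False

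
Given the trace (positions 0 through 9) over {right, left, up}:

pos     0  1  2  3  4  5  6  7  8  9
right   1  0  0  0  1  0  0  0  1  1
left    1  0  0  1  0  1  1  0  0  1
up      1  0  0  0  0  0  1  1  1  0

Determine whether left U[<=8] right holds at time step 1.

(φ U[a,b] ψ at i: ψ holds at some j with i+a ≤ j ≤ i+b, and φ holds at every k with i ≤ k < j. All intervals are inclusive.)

No

Need some j in [1,9] with right, and left at every k in [1,j-1].
  j=1: right false.
  j=2: right false.
  j=3: right false.
  j=4: right holds, but left fails at k=1 → not this j.
  j=5: right false.
  j=6: right false.
  j=7: right false.
  j=8: right holds, but left fails at k=1 → not this j.
  j=9: right holds, but left fails at k=1 → not this j.
No j in the window works → until fails.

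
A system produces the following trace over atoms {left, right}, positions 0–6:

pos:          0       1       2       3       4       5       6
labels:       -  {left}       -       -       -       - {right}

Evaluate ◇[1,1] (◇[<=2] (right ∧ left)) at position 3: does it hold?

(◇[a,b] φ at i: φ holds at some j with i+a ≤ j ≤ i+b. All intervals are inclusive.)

Check ◇[<=2] (right ∧ left) at each j in [4,4]:
  j=4: fails (none in [4,6])
No position in the window satisfies it → formula fails.

Does not hold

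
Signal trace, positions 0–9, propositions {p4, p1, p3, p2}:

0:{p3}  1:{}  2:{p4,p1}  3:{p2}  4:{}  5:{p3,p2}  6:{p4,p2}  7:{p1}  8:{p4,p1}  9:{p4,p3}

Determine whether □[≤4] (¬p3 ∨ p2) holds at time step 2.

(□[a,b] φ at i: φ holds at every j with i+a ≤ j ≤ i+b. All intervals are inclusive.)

Check (¬p3 ∨ p2) at every j in [2,6]:
  j=2: true
  j=3: true
  j=4: true
  j=5: true
  j=6: true
All positions satisfy it → formula holds.

True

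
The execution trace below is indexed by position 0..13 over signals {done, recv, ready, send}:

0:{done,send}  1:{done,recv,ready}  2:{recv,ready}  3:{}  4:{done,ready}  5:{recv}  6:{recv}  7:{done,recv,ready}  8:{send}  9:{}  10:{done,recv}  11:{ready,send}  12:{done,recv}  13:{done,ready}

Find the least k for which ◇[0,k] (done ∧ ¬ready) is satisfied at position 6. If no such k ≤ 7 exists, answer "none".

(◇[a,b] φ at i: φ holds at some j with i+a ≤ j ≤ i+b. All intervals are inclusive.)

Scan j = 6,7,… for (done ∧ ¬ready):
  j=6: fails
  j=7: fails
  j=8: fails
  j=9: fails
  j=10: holds
First hit at j=10, so smallest k = 10-6 = 4.

4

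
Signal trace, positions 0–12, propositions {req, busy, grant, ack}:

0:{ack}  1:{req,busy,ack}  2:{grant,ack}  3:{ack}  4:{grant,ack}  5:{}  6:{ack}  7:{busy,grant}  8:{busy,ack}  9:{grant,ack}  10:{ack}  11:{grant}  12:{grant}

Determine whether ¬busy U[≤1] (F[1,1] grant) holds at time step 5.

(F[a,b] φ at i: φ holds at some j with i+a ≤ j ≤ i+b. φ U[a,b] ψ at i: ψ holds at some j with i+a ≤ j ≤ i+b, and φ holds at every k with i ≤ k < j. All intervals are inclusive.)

Need some j in [5,6] with F[1,1] grant, and ¬busy at every k in [5,j-1].
  j=5: F[1,1] grant — fails (none in [6,6]).
  j=6: F[1,1] grant holds; ¬busy holds at every k in [5,5] → satisfied.

Yes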